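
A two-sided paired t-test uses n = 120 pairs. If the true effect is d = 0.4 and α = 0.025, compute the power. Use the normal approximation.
Power ≈ 0.98

Power calculation (paired t-test, normal approximation):
z_β = d · √n - z_{α/2}
z_β = 0.4 · √120 - 2.241
z_β = 0.4 · 10.954 - 2.241
z_β = 2.140

Power = Φ(z_β) = Φ(2.140) ≈ 0.984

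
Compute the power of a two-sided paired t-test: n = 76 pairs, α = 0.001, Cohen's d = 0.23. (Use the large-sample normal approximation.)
Power ≈ 0.10

Power calculation (paired t-test, normal approximation):
z_β = d · √n - z_{α/2}
z_β = 0.23 · √76 - 3.291
z_β = 0.23 · 8.718 - 3.291
z_β = -1.285

Power = Φ(z_β) = Φ(-1.285) ≈ 0.099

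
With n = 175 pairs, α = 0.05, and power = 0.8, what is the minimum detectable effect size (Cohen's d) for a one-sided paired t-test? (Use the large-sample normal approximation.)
d ≈ 0.19

Minimum detectable effect (paired t-test, normal approximation):
d = (z_α + z_β) / √n
d = (1.645 + 0.842) / √175
d = 2.486 / 13.229
d ≈ 0.19

By Cohen's convention (0.2 small / 0.5 medium / 0.8 large): very small effect.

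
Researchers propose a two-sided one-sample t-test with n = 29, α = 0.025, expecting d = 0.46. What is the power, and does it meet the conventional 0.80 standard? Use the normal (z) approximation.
Power ≈ 0.59; the study is underpowered (power < 0.80)

Power calculation (one-sample t-test, normal approximation):
z_β = d · √n - z_{α/2}
z_β = 0.46 · √29 - 2.241
z_β = 0.46 · 5.385 - 2.241
z_β = 0.236

Power = Φ(z_β) = Φ(0.236) ≈ 0.593

Effect size d = 0.46 is small by Cohen's convention (0.2/0.5/0.8).

Threshold: power ≥ 0.80 is conventionally adequate.
Power ≈ 0.59 → the study is underpowered (power < 0.80).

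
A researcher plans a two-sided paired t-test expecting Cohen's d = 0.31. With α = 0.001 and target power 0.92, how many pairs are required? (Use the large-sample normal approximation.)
n = 230 pairs

Sample size formula (paired t-test, normal approximation):
n = ((z_{α/2} + z_β) / d)²

z_{α/2} = 3.291 (for α = 0.001, two-sided)
z_β = 1.405 (for power = 0.92)
d = 0.31

n = ((3.291 + 1.405) / 0.31)²
n = (15.148)²
n ≈ 229.46
Round up to the next whole number: n = 230 pairs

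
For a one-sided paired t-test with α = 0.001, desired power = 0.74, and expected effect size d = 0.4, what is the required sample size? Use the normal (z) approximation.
n = 88 pairs

Sample size formula (paired t-test, normal approximation):
n = ((z_α + z_β) / d)²

z_α = 3.090 (for α = 0.001, one-sided)
z_β = 0.643 (for power = 0.74)
d = 0.4

n = ((3.090 + 0.643) / 0.4)²
n = (9.333)²
n ≈ 87.10
Round up to the next whole number: n = 88 pairs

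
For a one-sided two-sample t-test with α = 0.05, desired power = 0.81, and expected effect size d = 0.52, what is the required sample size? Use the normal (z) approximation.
n = 48 per group

Sample size formula (two-sample t-test, normal approximation):
n = 2 · ((z_α + z_β) / d)²

z_α = 1.645 (for α = 0.05, one-sided)
z_β = 0.878 (for power = 0.81)
d = 0.52

n = 2 · ((1.645 + 0.878) / 0.52)²
n = 2 · (4.852)²
n ≈ 47.08
Round up to the next whole number: n = 48 per group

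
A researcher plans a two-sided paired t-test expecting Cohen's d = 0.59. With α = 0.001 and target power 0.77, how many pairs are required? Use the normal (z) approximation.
n = 47 pairs

Sample size formula (paired t-test, normal approximation):
n = ((z_{α/2} + z_β) / d)²

z_{α/2} = 3.291 (for α = 0.001, two-sided)
z_β = 0.739 (for power = 0.77)
d = 0.59

n = ((3.291 + 0.739) / 0.59)²
n = (6.831)²
n ≈ 46.66
Round up to the next whole number: n = 47 pairs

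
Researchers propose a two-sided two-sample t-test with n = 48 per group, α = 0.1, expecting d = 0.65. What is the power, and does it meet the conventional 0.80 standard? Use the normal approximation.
Power ≈ 0.94; the study is adequately powered (power ≥ 0.80)

Power calculation (two-sample t-test, normal approximation):
z_β = d · √(n/2) - z_{α/2}
z_β = 0.65 · √(48/2) - 1.645
z_β = 0.65 · 4.899 - 1.645
z_β = 1.539

Power = Φ(z_β) = Φ(1.539) ≈ 0.938

Effect size d = 0.65 is medium by Cohen's convention (0.2/0.5/0.8).

Threshold: power ≥ 0.80 is conventionally adequate.
Power ≈ 0.94 → the study is adequately powered (power ≥ 0.80).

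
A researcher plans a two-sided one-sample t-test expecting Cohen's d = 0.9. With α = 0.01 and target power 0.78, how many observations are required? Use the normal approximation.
n = 14

Sample size formula (one-sample t-test, normal approximation):
n = ((z_{α/2} + z_β) / d)²

z_{α/2} = 2.576 (for α = 0.01, two-sided)
z_β = 0.772 (for power = 0.78)
d = 0.9

n = ((2.576 + 0.772) / 0.9)²
n = (3.720)²
n ≈ 13.84
Round up to the next whole number: n = 14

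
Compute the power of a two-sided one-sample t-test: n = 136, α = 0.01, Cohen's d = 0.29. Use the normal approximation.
Power ≈ 0.79

Power calculation (one-sample t-test, normal approximation):
z_β = d · √n - z_{α/2}
z_β = 0.29 · √136 - 2.576
z_β = 0.29 · 11.662 - 2.576
z_β = 0.806

Power = Φ(z_β) = Φ(0.806) ≈ 0.790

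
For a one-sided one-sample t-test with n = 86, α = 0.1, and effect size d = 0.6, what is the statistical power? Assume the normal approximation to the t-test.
Power ≈ 1.00

Power calculation (one-sample t-test, normal approximation):
z_β = d · √n - z_α
z_β = 0.6 · √86 - 1.282
z_β = 0.6 · 9.274 - 1.282
z_β = 4.283

Power = Φ(z_β) = Φ(4.283) ≈ 1.000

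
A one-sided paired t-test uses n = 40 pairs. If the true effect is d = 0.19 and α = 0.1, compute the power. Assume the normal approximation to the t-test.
Power ≈ 0.47

Power calculation (paired t-test, normal approximation):
z_β = d · √n - z_α
z_β = 0.19 · √40 - 1.282
z_β = 0.19 · 6.325 - 1.282
z_β = -0.080

Power = Φ(z_β) = Φ(-0.080) ≈ 0.468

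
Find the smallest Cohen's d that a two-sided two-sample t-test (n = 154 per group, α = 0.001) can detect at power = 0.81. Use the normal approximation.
d ≈ 0.48

Minimum detectable effect (two-sample t-test, normal approximation):
d = (z_{α/2} + z_β) / √(n/2)
d = (3.291 + 0.878) / √(154/2)
d = 4.168 / 8.775
d ≈ 0.48

By Cohen's convention (0.2 small / 0.5 medium / 0.8 large): small effect.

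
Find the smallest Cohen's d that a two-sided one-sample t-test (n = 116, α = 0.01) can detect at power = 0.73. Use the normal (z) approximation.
d ≈ 0.30

Minimum detectable effect (one-sample t-test, normal approximation):
d = (z_{α/2} + z_β) / √n
d = (2.576 + 0.613) / √116
d = 3.189 / 10.770
d ≈ 0.30

By Cohen's convention (0.2 small / 0.5 medium / 0.8 large): small effect.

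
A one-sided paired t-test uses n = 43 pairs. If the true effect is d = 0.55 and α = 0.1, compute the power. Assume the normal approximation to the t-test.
Power ≈ 0.99

Power calculation (paired t-test, normal approximation):
z_β = d · √n - z_α
z_β = 0.55 · √43 - 1.282
z_β = 0.55 · 6.557 - 1.282
z_β = 2.325

Power = Φ(z_β) = Φ(2.325) ≈ 0.990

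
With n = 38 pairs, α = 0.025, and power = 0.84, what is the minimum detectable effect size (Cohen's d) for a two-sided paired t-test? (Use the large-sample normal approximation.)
d ≈ 0.52

Minimum detectable effect (paired t-test, normal approximation):
d = (z_{α/2} + z_β) / √n
d = (2.241 + 0.994) / √38
d = 3.236 / 6.164
d ≈ 0.52

By Cohen's convention (0.2 small / 0.5 medium / 0.8 large): medium effect.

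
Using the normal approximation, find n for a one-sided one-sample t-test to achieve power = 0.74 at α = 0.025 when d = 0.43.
n = 37

Sample size formula (one-sample t-test, normal approximation):
n = ((z_α + z_β) / d)²

z_α = 1.960 (for α = 0.025, one-sided)
z_β = 0.643 (for power = 0.74)
d = 0.43

n = ((1.960 + 0.643) / 0.43)²
n = (6.053)²
n ≈ 36.64
Round up to the next whole number: n = 37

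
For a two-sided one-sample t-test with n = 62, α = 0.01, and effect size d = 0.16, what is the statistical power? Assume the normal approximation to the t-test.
Power ≈ 0.09

Power calculation (one-sample t-test, normal approximation):
z_β = d · √n - z_{α/2}
z_β = 0.16 · √62 - 2.576
z_β = 0.16 · 7.874 - 2.576
z_β = -1.316

Power = Φ(z_β) = Φ(-1.316) ≈ 0.094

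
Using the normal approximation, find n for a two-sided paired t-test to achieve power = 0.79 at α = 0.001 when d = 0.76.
n = 30 pairs

Sample size formula (paired t-test, normal approximation):
n = ((z_{α/2} + z_β) / d)²

z_{α/2} = 3.291 (for α = 0.001, two-sided)
z_β = 0.806 (for power = 0.79)
d = 0.76

n = ((3.291 + 0.806) / 0.76)²
n = (5.391)²
n ≈ 29.06
Round up to the next whole number: n = 30 pairs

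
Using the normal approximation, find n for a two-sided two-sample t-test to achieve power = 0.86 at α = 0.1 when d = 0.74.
n = 28 per group

Sample size formula (two-sample t-test, normal approximation):
n = 2 · ((z_{α/2} + z_β) / d)²

z_{α/2} = 1.645 (for α = 0.1, two-sided)
z_β = 1.080 (for power = 0.86)
d = 0.74

n = 2 · ((1.645 + 1.080) / 0.74)²
n = 2 · (3.682)²
n ≈ 27.11
Round up to the next whole number: n = 28 per group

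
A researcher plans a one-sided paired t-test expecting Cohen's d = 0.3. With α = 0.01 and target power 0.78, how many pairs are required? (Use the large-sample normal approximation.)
n = 107 pairs

Sample size formula (paired t-test, normal approximation):
n = ((z_α + z_β) / d)²

z_α = 2.326 (for α = 0.01, one-sided)
z_β = 0.772 (for power = 0.78)
d = 0.3

n = ((2.326 + 0.772) / 0.3)²
n = (10.327)²
n ≈ 106.65
Round up to the next whole number: n = 107 pairs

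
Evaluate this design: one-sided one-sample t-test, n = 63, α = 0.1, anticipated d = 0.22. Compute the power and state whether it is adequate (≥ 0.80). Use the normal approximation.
Power ≈ 0.68; the study is underpowered (power < 0.80)

Power calculation (one-sample t-test, normal approximation):
z_β = d · √n - z_α
z_β = 0.22 · √63 - 1.282
z_β = 0.22 · 7.937 - 1.282
z_β = 0.465

Power = Φ(z_β) = Φ(0.465) ≈ 0.679

Effect size d = 0.22 is small by Cohen's convention (0.2/0.5/0.8).

Threshold: power ≥ 0.80 is conventionally adequate.
Power ≈ 0.68 → the study is underpowered (power < 0.80).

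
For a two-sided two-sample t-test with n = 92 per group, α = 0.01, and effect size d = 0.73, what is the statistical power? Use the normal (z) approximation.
Power ≈ 0.99

Power calculation (two-sample t-test, normal approximation):
z_β = d · √(n/2) - z_{α/2}
z_β = 0.73 · √(92/2) - 2.576
z_β = 0.73 · 6.782 - 2.576
z_β = 2.375

Power = Φ(z_β) = Φ(2.375) ≈ 0.991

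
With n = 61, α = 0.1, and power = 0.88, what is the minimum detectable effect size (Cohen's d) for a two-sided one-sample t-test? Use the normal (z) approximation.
d ≈ 0.36

Minimum detectable effect (one-sample t-test, normal approximation):
d = (z_{α/2} + z_β) / √n
d = (1.645 + 1.175) / √61
d = 2.820 / 7.810
d ≈ 0.36

By Cohen's convention (0.2 small / 0.5 medium / 0.8 large): small effect.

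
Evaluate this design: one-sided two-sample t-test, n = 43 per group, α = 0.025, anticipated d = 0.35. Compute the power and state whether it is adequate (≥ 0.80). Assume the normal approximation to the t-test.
Power ≈ 0.37; the study is underpowered (power < 0.80)

Power calculation (two-sample t-test, normal approximation):
z_β = d · √(n/2) - z_α
z_β = 0.35 · √(43/2) - 1.960
z_β = 0.35 · 4.637 - 1.960
z_β = -0.337

Power = Φ(z_β) = Φ(-0.337) ≈ 0.368

Effect size d = 0.35 is small by Cohen's convention (0.2/0.5/0.8).

Threshold: power ≥ 0.80 is conventionally adequate.
Power ≈ 0.37 → the study is underpowered (power < 0.80).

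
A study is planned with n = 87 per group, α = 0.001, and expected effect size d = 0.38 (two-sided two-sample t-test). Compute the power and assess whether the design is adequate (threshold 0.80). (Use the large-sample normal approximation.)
Power ≈ 0.22; the study is underpowered (power < 0.80)

Power calculation (two-sample t-test, normal approximation):
z_β = d · √(n/2) - z_{α/2}
z_β = 0.38 · √(87/2) - 3.291
z_β = 0.38 · 6.595 - 3.291
z_β = -0.784

Power = Φ(z_β) = Φ(-0.784) ≈ 0.216

Effect size d = 0.38 is small by Cohen's convention (0.2/0.5/0.8).

Threshold: power ≥ 0.80 is conventionally adequate.
Power ≈ 0.22 → the study is underpowered (power < 0.80).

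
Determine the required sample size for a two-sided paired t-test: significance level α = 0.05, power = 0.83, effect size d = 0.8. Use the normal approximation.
n = 14 pairs

Sample size formula (paired t-test, normal approximation):
n = ((z_{α/2} + z_β) / d)²

z_{α/2} = 1.960 (for α = 0.05, two-sided)
z_β = 0.954 (for power = 0.83)
d = 0.8

n = ((1.960 + 0.954) / 0.8)²
n = (3.643)²
n ≈ 13.27
Round up to the next whole number: n = 14 pairs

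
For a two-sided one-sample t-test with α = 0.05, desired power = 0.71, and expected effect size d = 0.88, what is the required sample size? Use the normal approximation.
n = 9

Sample size formula (one-sample t-test, normal approximation):
n = ((z_{α/2} + z_β) / d)²

z_{α/2} = 1.960 (for α = 0.05, two-sided)
z_β = 0.553 (for power = 0.71)
d = 0.88

n = ((1.960 + 0.553) / 0.88)²
n = (2.856)²
n ≈ 8.16
Round up to the next whole number: n = 9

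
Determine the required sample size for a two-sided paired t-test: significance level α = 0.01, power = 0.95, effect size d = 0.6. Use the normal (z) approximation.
n = 50 pairs

Sample size formula (paired t-test, normal approximation):
n = ((z_{α/2} + z_β) / d)²

z_{α/2} = 2.576 (for α = 0.01, two-sided)
z_β = 1.645 (for power = 0.95)
d = 0.6

n = ((2.576 + 1.645) / 0.6)²
n = (7.035)²
n ≈ 49.49
Round up to the next whole number: n = 50 pairs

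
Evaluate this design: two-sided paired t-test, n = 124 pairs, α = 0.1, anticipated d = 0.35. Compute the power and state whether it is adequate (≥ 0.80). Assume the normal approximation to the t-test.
Power ≈ 0.99; the study is adequately powered (power ≥ 0.80)

Power calculation (paired t-test, normal approximation):
z_β = d · √n - z_{α/2}
z_β = 0.35 · √124 - 1.645
z_β = 0.35 · 11.136 - 1.645
z_β = 2.253

Power = Φ(z_β) = Φ(2.253) ≈ 0.988

Effect size d = 0.35 is small by Cohen's convention (0.2/0.5/0.8).

Threshold: power ≥ 0.80 is conventionally adequate.
Power ≈ 0.99 → the study is adequately powered (power ≥ 0.80).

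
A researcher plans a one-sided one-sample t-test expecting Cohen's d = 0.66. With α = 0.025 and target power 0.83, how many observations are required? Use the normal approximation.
n = 20

Sample size formula (one-sample t-test, normal approximation):
n = ((z_α + z_β) / d)²

z_α = 1.960 (for α = 0.025, one-sided)
z_β = 0.954 (for power = 0.83)
d = 0.66

n = ((1.960 + 0.954) / 0.66)²
n = (4.415)²
n ≈ 19.49
Round up to the next whole number: n = 20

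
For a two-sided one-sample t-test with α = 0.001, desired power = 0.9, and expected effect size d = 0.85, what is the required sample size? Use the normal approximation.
n = 29

Sample size formula (one-sample t-test, normal approximation):
n = ((z_{α/2} + z_β) / d)²

z_{α/2} = 3.291 (for α = 0.001, two-sided)
z_β = 1.282 (for power = 0.9)
d = 0.85

n = ((3.291 + 1.282) / 0.85)²
n = (5.380)²
n ≈ 28.94
Round up to the next whole number: n = 29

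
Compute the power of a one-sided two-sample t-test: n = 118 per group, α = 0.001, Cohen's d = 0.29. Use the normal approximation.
Power ≈ 0.19

Power calculation (two-sample t-test, normal approximation):
z_β = d · √(n/2) - z_α
z_β = 0.29 · √(118/2) - 3.090
z_β = 0.29 · 7.681 - 3.090
z_β = -0.863

Power = Φ(z_β) = Φ(-0.863) ≈ 0.194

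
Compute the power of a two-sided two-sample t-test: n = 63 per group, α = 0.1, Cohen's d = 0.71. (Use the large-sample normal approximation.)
Power ≈ 0.99

Power calculation (two-sample t-test, normal approximation):
z_β = d · √(n/2) - z_{α/2}
z_β = 0.71 · √(63/2) - 1.645
z_β = 0.71 · 5.612 - 1.645
z_β = 2.340

Power = Φ(z_β) = Φ(2.340) ≈ 0.990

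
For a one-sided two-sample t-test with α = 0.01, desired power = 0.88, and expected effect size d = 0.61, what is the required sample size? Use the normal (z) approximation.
n = 66 per group

Sample size formula (two-sample t-test, normal approximation):
n = 2 · ((z_α + z_β) / d)²

z_α = 2.326 (for α = 0.01, one-sided)
z_β = 1.175 (for power = 0.88)
d = 0.61

n = 2 · ((2.326 + 1.175) / 0.61)²
n = 2 · (5.739)²
n ≈ 65.87
Round up to the next whole number: n = 66 per group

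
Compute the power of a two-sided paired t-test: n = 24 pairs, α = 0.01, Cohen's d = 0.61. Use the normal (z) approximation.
Power ≈ 0.66

Power calculation (paired t-test, normal approximation):
z_β = d · √n - z_{α/2}
z_β = 0.61 · √24 - 2.576
z_β = 0.61 · 4.899 - 2.576
z_β = 0.413

Power = Φ(z_β) = Φ(0.413) ≈ 0.660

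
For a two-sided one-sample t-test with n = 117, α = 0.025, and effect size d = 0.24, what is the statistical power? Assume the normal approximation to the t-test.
Power ≈ 0.64

Power calculation (one-sample t-test, normal approximation):
z_β = d · √n - z_{α/2}
z_β = 0.24 · √117 - 2.241
z_β = 0.24 · 10.817 - 2.241
z_β = 0.355

Power = Φ(z_β) = Φ(0.355) ≈ 0.639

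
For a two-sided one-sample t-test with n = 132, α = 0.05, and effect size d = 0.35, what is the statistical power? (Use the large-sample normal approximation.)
Power ≈ 0.98

Power calculation (one-sample t-test, normal approximation):
z_β = d · √n - z_{α/2}
z_β = 0.35 · √132 - 1.960
z_β = 0.35 · 11.489 - 1.960
z_β = 2.061

Power = Φ(z_β) = Φ(2.061) ≈ 0.980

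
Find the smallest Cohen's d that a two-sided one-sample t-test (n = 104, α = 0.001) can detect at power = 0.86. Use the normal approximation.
d ≈ 0.43

Minimum detectable effect (one-sample t-test, normal approximation):
d = (z_{α/2} + z_β) / √n
d = (3.291 + 1.080) / √104
d = 4.371 / 10.198
d ≈ 0.43

By Cohen's convention (0.2 small / 0.5 medium / 0.8 large): small effect.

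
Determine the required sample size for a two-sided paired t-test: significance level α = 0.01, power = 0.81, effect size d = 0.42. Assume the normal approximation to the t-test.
n = 68 pairs

Sample size formula (paired t-test, normal approximation):
n = ((z_{α/2} + z_β) / d)²

z_{α/2} = 2.576 (for α = 0.01, two-sided)
z_β = 0.878 (for power = 0.81)
d = 0.42

n = ((2.576 + 0.878) / 0.42)²
n = (8.224)²
n ≈ 67.63
Round up to the next whole number: n = 68 pairs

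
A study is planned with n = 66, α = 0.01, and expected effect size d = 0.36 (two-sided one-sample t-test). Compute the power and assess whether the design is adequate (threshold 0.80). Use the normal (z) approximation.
Power ≈ 0.64; the study is underpowered (power < 0.80)

Power calculation (one-sample t-test, normal approximation):
z_β = d · √n - z_{α/2}
z_β = 0.36 · √66 - 2.576
z_β = 0.36 · 8.124 - 2.576
z_β = 0.349

Power = Φ(z_β) = Φ(0.349) ≈ 0.636

Effect size d = 0.36 is small by Cohen's convention (0.2/0.5/0.8).

Threshold: power ≥ 0.80 is conventionally adequate.
Power ≈ 0.64 → the study is underpowered (power < 0.80).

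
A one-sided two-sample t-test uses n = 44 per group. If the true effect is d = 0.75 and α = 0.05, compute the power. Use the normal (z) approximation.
Power ≈ 0.97

Power calculation (two-sample t-test, normal approximation):
z_β = d · √(n/2) - z_α
z_β = 0.75 · √(44/2) - 1.645
z_β = 0.75 · 4.690 - 1.645
z_β = 1.873

Power = Φ(z_β) = Φ(1.873) ≈ 0.969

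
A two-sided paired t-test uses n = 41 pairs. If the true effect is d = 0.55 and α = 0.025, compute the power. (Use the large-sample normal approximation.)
Power ≈ 0.90

Power calculation (paired t-test, normal approximation):
z_β = d · √n - z_{α/2}
z_β = 0.55 · √41 - 2.241
z_β = 0.55 · 6.403 - 2.241
z_β = 1.280

Power = Φ(z_β) = Φ(1.280) ≈ 0.900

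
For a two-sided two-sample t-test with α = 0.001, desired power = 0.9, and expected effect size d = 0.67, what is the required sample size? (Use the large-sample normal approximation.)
n = 94 per group

Sample size formula (two-sample t-test, normal approximation):
n = 2 · ((z_{α/2} + z_β) / d)²

z_{α/2} = 3.291 (for α = 0.001, two-sided)
z_β = 1.282 (for power = 0.9)
d = 0.67

n = 2 · ((3.291 + 1.282) / 0.67)²
n = 2 · (6.825)²
n ≈ 93.16
Round up to the next whole number: n = 94 per group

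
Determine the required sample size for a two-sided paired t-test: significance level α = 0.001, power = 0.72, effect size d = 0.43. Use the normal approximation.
n = 82 pairs

Sample size formula (paired t-test, normal approximation):
n = ((z_{α/2} + z_β) / d)²

z_{α/2} = 3.291 (for α = 0.001, two-sided)
z_β = 0.583 (for power = 0.72)
d = 0.43

n = ((3.291 + 0.583) / 0.43)²
n = (9.009)²
n ≈ 81.16
Round up to the next whole number: n = 82 pairs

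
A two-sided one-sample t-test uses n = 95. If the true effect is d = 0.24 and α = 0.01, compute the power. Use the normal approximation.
Power ≈ 0.41

Power calculation (one-sample t-test, normal approximation):
z_β = d · √n - z_{α/2}
z_β = 0.24 · √95 - 2.576
z_β = 0.24 · 9.747 - 2.576
z_β = -0.237

Power = Φ(z_β) = Φ(-0.237) ≈ 0.406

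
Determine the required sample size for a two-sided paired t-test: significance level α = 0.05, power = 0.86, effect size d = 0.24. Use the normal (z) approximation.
n = 161 pairs

Sample size formula (paired t-test, normal approximation):
n = ((z_{α/2} + z_β) / d)²

z_{α/2} = 1.960 (for α = 0.05, two-sided)
z_β = 1.080 (for power = 0.86)
d = 0.24

n = ((1.960 + 1.080) / 0.24)²
n = (12.667)²
n ≈ 160.45
Round up to the next whole number: n = 161 pairs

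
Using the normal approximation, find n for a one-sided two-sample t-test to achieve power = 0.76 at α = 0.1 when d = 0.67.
n = 18 per group

Sample size formula (two-sample t-test, normal approximation):
n = 2 · ((z_α + z_β) / d)²

z_α = 1.282 (for α = 0.1, one-sided)
z_β = 0.706 (for power = 0.76)
d = 0.67

n = 2 · ((1.282 + 0.706) / 0.67)²
n = 2 · (2.967)²
n ≈ 17.61
Round up to the next whole number: n = 18 per group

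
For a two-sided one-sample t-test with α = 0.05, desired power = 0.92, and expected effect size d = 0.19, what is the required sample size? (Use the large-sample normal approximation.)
n = 314

Sample size formula (one-sample t-test, normal approximation):
n = ((z_{α/2} + z_β) / d)²

z_{α/2} = 1.960 (for α = 0.05, two-sided)
z_β = 1.405 (for power = 0.92)
d = 0.19

n = ((1.960 + 1.405) / 0.19)²
n = (17.711)²
n ≈ 313.68
Round up to the next whole number: n = 314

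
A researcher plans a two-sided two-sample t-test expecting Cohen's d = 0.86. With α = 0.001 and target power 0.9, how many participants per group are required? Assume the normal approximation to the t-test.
n = 57 per group

Sample size formula (two-sample t-test, normal approximation):
n = 2 · ((z_{α/2} + z_β) / d)²

z_{α/2} = 3.291 (for α = 0.001, two-sided)
z_β = 1.282 (for power = 0.9)
d = 0.86

n = 2 · ((3.291 + 1.282) / 0.86)²
n = 2 · (5.317)²
n ≈ 56.54
Round up to the next whole number: n = 57 per group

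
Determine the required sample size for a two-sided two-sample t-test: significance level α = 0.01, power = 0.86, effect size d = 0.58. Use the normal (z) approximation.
n = 80 per group

Sample size formula (two-sample t-test, normal approximation):
n = 2 · ((z_{α/2} + z_β) / d)²

z_{α/2} = 2.576 (for α = 0.01, two-sided)
z_β = 1.080 (for power = 0.86)
d = 0.58

n = 2 · ((2.576 + 1.080) / 0.58)²
n = 2 · (6.303)²
n ≈ 79.46
Round up to the next whole number: n = 80 per group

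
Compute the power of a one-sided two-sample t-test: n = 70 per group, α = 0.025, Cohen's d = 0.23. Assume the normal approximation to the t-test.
Power ≈ 0.27

Power calculation (two-sample t-test, normal approximation):
z_β = d · √(n/2) - z_α
z_β = 0.23 · √(70/2) - 1.960
z_β = 0.23 · 5.916 - 1.960
z_β = -0.599

Power = Φ(z_β) = Φ(-0.599) ≈ 0.274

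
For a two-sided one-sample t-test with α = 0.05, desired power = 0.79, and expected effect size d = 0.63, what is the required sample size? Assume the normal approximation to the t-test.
n = 20

Sample size formula (one-sample t-test, normal approximation):
n = ((z_{α/2} + z_β) / d)²

z_{α/2} = 1.960 (for α = 0.05, two-sided)
z_β = 0.806 (for power = 0.79)
d = 0.63

n = ((1.960 + 0.806) / 0.63)²
n = (4.390)²
n ≈ 19.27
Round up to the next whole number: n = 20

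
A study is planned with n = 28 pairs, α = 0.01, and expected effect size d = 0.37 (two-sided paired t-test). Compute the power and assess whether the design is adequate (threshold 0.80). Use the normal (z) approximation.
Power ≈ 0.27; the study is underpowered (power < 0.80)

Power calculation (paired t-test, normal approximation):
z_β = d · √n - z_{α/2}
z_β = 0.37 · √28 - 2.576
z_β = 0.37 · 5.292 - 2.576
z_β = -0.618

Power = Φ(z_β) = Φ(-0.618) ≈ 0.268

Effect size d = 0.37 is small by Cohen's convention (0.2/0.5/0.8).

Threshold: power ≥ 0.80 is conventionally adequate.
Power ≈ 0.27 → the study is underpowered (power < 0.80).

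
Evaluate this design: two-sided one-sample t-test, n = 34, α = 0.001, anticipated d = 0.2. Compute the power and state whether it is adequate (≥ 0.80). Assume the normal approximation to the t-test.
Power ≈ 0.02; the study is underpowered (power < 0.80)

Power calculation (one-sample t-test, normal approximation):
z_β = d · √n - z_{α/2}
z_β = 0.2 · √34 - 3.291
z_β = 0.2 · 5.831 - 3.291
z_β = -2.124

Power = Φ(z_β) = Φ(-2.124) ≈ 0.017

Effect size d = 0.2 is small by Cohen's convention (0.2/0.5/0.8).

Threshold: power ≥ 0.80 is conventionally adequate.
Power ≈ 0.02 → the study is underpowered (power < 0.80).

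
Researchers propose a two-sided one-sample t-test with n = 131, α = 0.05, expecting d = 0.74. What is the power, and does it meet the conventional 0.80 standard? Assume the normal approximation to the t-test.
Power ≈ 1.00; the study is adequately powered (power ≥ 0.80)

Power calculation (one-sample t-test, normal approximation):
z_β = d · √n - z_{α/2}
z_β = 0.74 · √131 - 1.960
z_β = 0.74 · 11.446 - 1.960
z_β = 6.510

Power = Φ(z_β) = Φ(6.510) ≈ 1.000

Effect size d = 0.74 is medium by Cohen's convention (0.2/0.5/0.8).

Threshold: power ≥ 0.80 is conventionally adequate.
Power ≈ 1.00 → the study is adequately powered (power ≥ 0.80).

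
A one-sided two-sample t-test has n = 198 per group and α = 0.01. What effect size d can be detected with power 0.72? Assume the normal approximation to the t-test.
d ≈ 0.29

Minimum detectable effect (two-sample t-test, normal approximation):
d = (z_α + z_β) / √(n/2)
d = (2.326 + 0.583) / √(198/2)
d = 2.909 / 9.950
d ≈ 0.29

By Cohen's convention (0.2 small / 0.5 medium / 0.8 large): small effect.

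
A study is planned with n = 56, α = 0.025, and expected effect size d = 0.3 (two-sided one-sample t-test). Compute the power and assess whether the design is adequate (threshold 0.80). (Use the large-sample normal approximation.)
Power ≈ 0.50; the study is underpowered (power < 0.80)

Power calculation (one-sample t-test, normal approximation):
z_β = d · √n - z_{α/2}
z_β = 0.3 · √56 - 2.241
z_β = 0.3 · 7.483 - 2.241
z_β = 0.004

Power = Φ(z_β) = Φ(0.004) ≈ 0.501

Effect size d = 0.3 is small by Cohen's convention (0.2/0.5/0.8).

Threshold: power ≥ 0.80 is conventionally adequate.
Power ≈ 0.50 → the study is underpowered (power < 0.80).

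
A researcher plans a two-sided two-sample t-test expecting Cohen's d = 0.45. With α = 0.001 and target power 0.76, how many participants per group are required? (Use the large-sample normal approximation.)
n = 158 per group

Sample size formula (two-sample t-test, normal approximation):
n = 2 · ((z_{α/2} + z_β) / d)²

z_{α/2} = 3.291 (for α = 0.001, two-sided)
z_β = 0.706 (for power = 0.76)
d = 0.45

n = 2 · ((3.291 + 0.706) / 0.45)²
n = 2 · (8.882)²
n ≈ 157.78
Round up to the next whole number: n = 158 per group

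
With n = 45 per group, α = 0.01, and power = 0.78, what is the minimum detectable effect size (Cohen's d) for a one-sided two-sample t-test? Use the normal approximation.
d ≈ 0.65

Minimum detectable effect (two-sample t-test, normal approximation):
d = (z_α + z_β) / √(n/2)
d = (2.326 + 0.772) / √(45/2)
d = 3.099 / 4.743
d ≈ 0.65

By Cohen's convention (0.2 small / 0.5 medium / 0.8 large): medium effect.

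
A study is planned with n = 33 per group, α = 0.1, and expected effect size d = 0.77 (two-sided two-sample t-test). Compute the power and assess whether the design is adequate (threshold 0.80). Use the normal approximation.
Power ≈ 0.93; the study is adequately powered (power ≥ 0.80)

Power calculation (two-sample t-test, normal approximation):
z_β = d · √(n/2) - z_{α/2}
z_β = 0.77 · √(33/2) - 1.645
z_β = 0.77 · 4.062 - 1.645
z_β = 1.483

Power = Φ(z_β) = Φ(1.483) ≈ 0.931

Effect size d = 0.77 is medium by Cohen's convention (0.2/0.5/0.8).

Threshold: power ≥ 0.80 is conventionally adequate.
Power ≈ 0.93 → the study is adequately powered (power ≥ 0.80).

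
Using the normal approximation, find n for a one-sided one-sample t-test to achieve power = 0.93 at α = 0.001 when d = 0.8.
n = 33

Sample size formula (one-sample t-test, normal approximation):
n = ((z_α + z_β) / d)²

z_α = 3.090 (for α = 0.001, one-sided)
z_β = 1.476 (for power = 0.93)
d = 0.8

n = ((3.090 + 1.476) / 0.8)²
n = (5.708)²
n ≈ 32.58
Round up to the next whole number: n = 33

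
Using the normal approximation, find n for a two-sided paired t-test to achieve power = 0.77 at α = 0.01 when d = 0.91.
n = 14 pairs

Sample size formula (paired t-test, normal approximation):
n = ((z_{α/2} + z_β) / d)²

z_{α/2} = 2.576 (for α = 0.01, two-sided)
z_β = 0.739 (for power = 0.77)
d = 0.91

n = ((2.576 + 0.739) / 0.91)²
n = (3.643)²
n ≈ 13.27
Round up to the next whole number: n = 14 pairs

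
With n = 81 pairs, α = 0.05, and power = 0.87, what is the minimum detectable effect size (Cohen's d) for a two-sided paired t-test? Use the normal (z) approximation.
d ≈ 0.34

Minimum detectable effect (paired t-test, normal approximation):
d = (z_{α/2} + z_β) / √n
d = (1.960 + 1.126) / √81
d = 3.086 / 9.000
d ≈ 0.34

By Cohen's convention (0.2 small / 0.5 medium / 0.8 large): small effect.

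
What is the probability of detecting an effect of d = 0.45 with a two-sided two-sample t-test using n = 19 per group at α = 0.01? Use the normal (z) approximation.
Power ≈ 0.12

Power calculation (two-sample t-test, normal approximation):
z_β = d · √(n/2) - z_{α/2}
z_β = 0.45 · √(19/2) - 2.576
z_β = 0.45 · 3.082 - 2.576
z_β = -1.189

Power = Φ(z_β) = Φ(-1.189) ≈ 0.117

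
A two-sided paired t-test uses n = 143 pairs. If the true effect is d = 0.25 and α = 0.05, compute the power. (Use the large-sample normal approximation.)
Power ≈ 0.85

Power calculation (paired t-test, normal approximation):
z_β = d · √n - z_{α/2}
z_β = 0.25 · √143 - 1.960
z_β = 0.25 · 11.958 - 1.960
z_β = 1.030

Power = Φ(z_β) = Φ(1.030) ≈ 0.848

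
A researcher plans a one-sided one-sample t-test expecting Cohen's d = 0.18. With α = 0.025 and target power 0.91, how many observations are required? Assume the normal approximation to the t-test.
n = 337

Sample size formula (one-sample t-test, normal approximation):
n = ((z_α + z_β) / d)²

z_α = 1.960 (for α = 0.025, one-sided)
z_β = 1.341 (for power = 0.91)
d = 0.18

n = ((1.960 + 1.341) / 0.18)²
n = (18.339)²
n ≈ 336.32
Round up to the next whole number: n = 337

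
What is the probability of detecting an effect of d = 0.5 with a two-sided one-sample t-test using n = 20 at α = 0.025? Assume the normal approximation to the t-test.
Power ≈ 0.50

Power calculation (one-sample t-test, normal approximation):
z_β = d · √n - z_{α/2}
z_β = 0.5 · √20 - 2.241
z_β = 0.5 · 4.472 - 2.241
z_β = -0.005

Power = Φ(z_β) = Φ(-0.005) ≈ 0.498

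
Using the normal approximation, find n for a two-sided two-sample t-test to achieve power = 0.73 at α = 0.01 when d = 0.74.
n = 38 per group

Sample size formula (two-sample t-test, normal approximation):
n = 2 · ((z_{α/2} + z_β) / d)²

z_{α/2} = 2.576 (for α = 0.01, two-sided)
z_β = 0.613 (for power = 0.73)
d = 0.74

n = 2 · ((2.576 + 0.613) / 0.74)²
n = 2 · (4.309)²
n ≈ 37.13
Round up to the next whole number: n = 38 per group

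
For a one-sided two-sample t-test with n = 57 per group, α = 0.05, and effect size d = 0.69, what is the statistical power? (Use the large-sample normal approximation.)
Power ≈ 0.98

Power calculation (two-sample t-test, normal approximation):
z_β = d · √(n/2) - z_α
z_β = 0.69 · √(57/2) - 1.645
z_β = 0.69 · 5.339 - 1.645
z_β = 2.039

Power = Φ(z_β) = Φ(2.039) ≈ 0.979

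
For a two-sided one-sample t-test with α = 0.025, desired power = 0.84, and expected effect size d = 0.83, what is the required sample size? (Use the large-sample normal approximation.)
n = 16

Sample size formula (one-sample t-test, normal approximation):
n = ((z_{α/2} + z_β) / d)²

z_{α/2} = 2.241 (for α = 0.025, two-sided)
z_β = 0.994 (for power = 0.84)
d = 0.83

n = ((2.241 + 0.994) / 0.83)²
n = (3.898)²
n ≈ 15.19
Round up to the next whole number: n = 16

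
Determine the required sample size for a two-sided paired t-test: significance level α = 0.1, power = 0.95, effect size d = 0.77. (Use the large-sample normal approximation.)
n = 19 pairs

Sample size formula (paired t-test, normal approximation):
n = ((z_{α/2} + z_β) / d)²

z_{α/2} = 1.645 (for α = 0.1, two-sided)
z_β = 1.645 (for power = 0.95)
d = 0.77

n = ((1.645 + 1.645) / 0.77)²
n = (4.273)²
n ≈ 18.26
Round up to the next whole number: n = 19 pairs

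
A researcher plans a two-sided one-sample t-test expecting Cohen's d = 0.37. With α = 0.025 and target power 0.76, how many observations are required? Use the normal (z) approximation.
n = 64

Sample size formula (one-sample t-test, normal approximation):
n = ((z_{α/2} + z_β) / d)²

z_{α/2} = 2.241 (for α = 0.025, two-sided)
z_β = 0.706 (for power = 0.76)
d = 0.37

n = ((2.241 + 0.706) / 0.37)²
n = (7.965)²
n ≈ 63.44
Round up to the next whole number: n = 64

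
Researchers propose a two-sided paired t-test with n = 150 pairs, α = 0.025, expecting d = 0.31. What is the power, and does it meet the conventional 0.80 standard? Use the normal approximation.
Power ≈ 0.94; the study is adequately powered (power ≥ 0.80)

Power calculation (paired t-test, normal approximation):
z_β = d · √n - z_{α/2}
z_β = 0.31 · √150 - 2.241
z_β = 0.31 · 12.247 - 2.241
z_β = 1.555

Power = Φ(z_β) = Φ(1.555) ≈ 0.940

Effect size d = 0.31 is small by Cohen's convention (0.2/0.5/0.8).

Threshold: power ≥ 0.80 is conventionally adequate.
Power ≈ 0.94 → the study is adequately powered (power ≥ 0.80).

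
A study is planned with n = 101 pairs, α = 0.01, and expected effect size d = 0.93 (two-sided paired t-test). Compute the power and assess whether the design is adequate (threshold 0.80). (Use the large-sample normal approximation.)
Power ≈ 1.00; the study is adequately powered (power ≥ 0.80)

Power calculation (paired t-test, normal approximation):
z_β = d · √n - z_{α/2}
z_β = 0.93 · √101 - 2.576
z_β = 0.93 · 10.050 - 2.576
z_β = 6.771

Power = Φ(z_β) = Φ(6.771) ≈ 1.000

Effect size d = 0.93 is large by Cohen's convention (0.2/0.5/0.8).

Threshold: power ≥ 0.80 is conventionally adequate.
Power ≈ 1.00 → the study is adequately powered (power ≥ 0.80).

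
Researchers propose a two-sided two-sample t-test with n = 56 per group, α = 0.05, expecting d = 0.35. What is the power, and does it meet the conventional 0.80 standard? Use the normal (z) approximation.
Power ≈ 0.46; the study is underpowered (power < 0.80)

Power calculation (two-sample t-test, normal approximation):
z_β = d · √(n/2) - z_{α/2}
z_β = 0.35 · √(56/2) - 1.960
z_β = 0.35 · 5.292 - 1.960
z_β = -0.108

Power = Φ(z_β) = Φ(-0.108) ≈ 0.457

Effect size d = 0.35 is small by Cohen's convention (0.2/0.5/0.8).

Threshold: power ≥ 0.80 is conventionally adequate.
Power ≈ 0.46 → the study is underpowered (power < 0.80).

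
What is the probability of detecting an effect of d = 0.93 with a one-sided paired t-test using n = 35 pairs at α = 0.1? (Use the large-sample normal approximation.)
Power ≈ 1.00

Power calculation (paired t-test, normal approximation):
z_β = d · √n - z_α
z_β = 0.93 · √35 - 1.282
z_β = 0.93 · 5.916 - 1.282
z_β = 4.220

Power = Φ(z_β) = Φ(4.220) ≈ 1.000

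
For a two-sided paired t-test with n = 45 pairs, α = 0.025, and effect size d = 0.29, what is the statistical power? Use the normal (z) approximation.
Power ≈ 0.38

Power calculation (paired t-test, normal approximation):
z_β = d · √n - z_{α/2}
z_β = 0.29 · √45 - 2.241
z_β = 0.29 · 6.708 - 2.241
z_β = -0.296

Power = Φ(z_β) = Φ(-0.296) ≈ 0.384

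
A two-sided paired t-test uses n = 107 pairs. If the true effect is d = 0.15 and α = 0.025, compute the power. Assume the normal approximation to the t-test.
Power ≈ 0.25

Power calculation (paired t-test, normal approximation):
z_β = d · √n - z_{α/2}
z_β = 0.15 · √107 - 2.241
z_β = 0.15 · 10.344 - 2.241
z_β = -0.690

Power = Φ(z_β) = Φ(-0.690) ≈ 0.245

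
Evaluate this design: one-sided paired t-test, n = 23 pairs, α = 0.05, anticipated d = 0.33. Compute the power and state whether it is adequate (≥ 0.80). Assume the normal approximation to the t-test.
Power ≈ 0.48; the study is underpowered (power < 0.80)

Power calculation (paired t-test, normal approximation):
z_β = d · √n - z_α
z_β = 0.33 · √23 - 1.645
z_β = 0.33 · 4.796 - 1.645
z_β = -0.062

Power = Φ(z_β) = Φ(-0.062) ≈ 0.475

Effect size d = 0.33 is small by Cohen's convention (0.2/0.5/0.8).

Threshold: power ≥ 0.80 is conventionally adequate.
Power ≈ 0.48 → the study is underpowered (power < 0.80).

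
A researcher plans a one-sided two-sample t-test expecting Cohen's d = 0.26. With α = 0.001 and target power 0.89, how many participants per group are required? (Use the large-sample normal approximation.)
n = 552 per group

Sample size formula (two-sample t-test, normal approximation):
n = 2 · ((z_α + z_β) / d)²

z_α = 3.090 (for α = 0.001, one-sided)
z_β = 1.227 (for power = 0.89)
d = 0.26

n = 2 · ((3.090 + 1.227) / 0.26)²
n = 2 · (16.604)²
n ≈ 551.39
Round up to the next whole number: n = 552 per group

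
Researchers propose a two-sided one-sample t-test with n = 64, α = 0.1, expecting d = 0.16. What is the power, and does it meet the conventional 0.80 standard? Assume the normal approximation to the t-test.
Power ≈ 0.36; the study is underpowered (power < 0.80)

Power calculation (one-sample t-test, normal approximation):
z_β = d · √n - z_{α/2}
z_β = 0.16 · √64 - 1.645
z_β = 0.16 · 8.000 - 1.645
z_β = -0.365

Power = Φ(z_β) = Φ(-0.365) ≈ 0.358

Effect size d = 0.16 is very small by Cohen's convention (0.2/0.5/0.8).

Threshold: power ≥ 0.80 is conventionally adequate.
Power ≈ 0.36 → the study is underpowered (power < 0.80).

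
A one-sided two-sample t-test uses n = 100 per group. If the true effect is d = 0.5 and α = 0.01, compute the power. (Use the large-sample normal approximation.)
Power ≈ 0.89

Power calculation (two-sample t-test, normal approximation):
z_β = d · √(n/2) - z_α
z_β = 0.5 · √(100/2) - 2.326
z_β = 0.5 · 7.071 - 2.326
z_β = 1.209

Power = Φ(z_β) = Φ(1.209) ≈ 0.887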